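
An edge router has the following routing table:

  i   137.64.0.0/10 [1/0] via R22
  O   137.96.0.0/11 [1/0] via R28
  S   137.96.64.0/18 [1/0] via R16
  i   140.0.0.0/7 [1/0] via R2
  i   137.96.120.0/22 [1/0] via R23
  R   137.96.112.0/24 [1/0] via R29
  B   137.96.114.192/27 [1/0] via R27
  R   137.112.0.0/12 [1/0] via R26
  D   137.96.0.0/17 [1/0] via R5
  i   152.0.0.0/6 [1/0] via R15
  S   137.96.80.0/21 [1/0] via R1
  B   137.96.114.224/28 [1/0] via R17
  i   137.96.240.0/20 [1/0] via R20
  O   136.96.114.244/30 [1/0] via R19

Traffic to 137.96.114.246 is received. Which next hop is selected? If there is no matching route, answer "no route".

Routes whose prefix contains 137.96.114.246:
  137.64.0.0/10 (137.64.0.0 - 137.127.255.255) -> R22
  137.96.0.0/11 (137.96.0.0 - 137.127.255.255) -> R28
  137.96.0.0/17 (137.96.0.0 - 137.96.127.255) -> R5
  137.96.64.0/18 (137.96.64.0 - 137.96.127.255) -> R16
More-specific entries that do NOT match:
  136.96.114.244/30 (136.96.114.244 - 136.96.114.247) does not contain 137.96.114.246
  137.96.114.224/28 (137.96.114.224 - 137.96.114.239) does not contain 137.96.114.246
  137.96.114.192/27 (137.96.114.192 - 137.96.114.223) does not contain 137.96.114.246
  137.96.112.0/24 (137.96.112.0 - 137.96.112.255) does not contain 137.96.114.246
  137.96.120.0/22 (137.96.120.0 - 137.96.123.255) does not contain 137.96.114.246
  137.96.80.0/21 (137.96.80.0 - 137.96.87.255) does not contain 137.96.114.246
  137.96.240.0/20 (137.96.240.0 - 137.96.255.255) does not contain 137.96.114.246
Longest matching prefix is /18 -> next hop R16.

R16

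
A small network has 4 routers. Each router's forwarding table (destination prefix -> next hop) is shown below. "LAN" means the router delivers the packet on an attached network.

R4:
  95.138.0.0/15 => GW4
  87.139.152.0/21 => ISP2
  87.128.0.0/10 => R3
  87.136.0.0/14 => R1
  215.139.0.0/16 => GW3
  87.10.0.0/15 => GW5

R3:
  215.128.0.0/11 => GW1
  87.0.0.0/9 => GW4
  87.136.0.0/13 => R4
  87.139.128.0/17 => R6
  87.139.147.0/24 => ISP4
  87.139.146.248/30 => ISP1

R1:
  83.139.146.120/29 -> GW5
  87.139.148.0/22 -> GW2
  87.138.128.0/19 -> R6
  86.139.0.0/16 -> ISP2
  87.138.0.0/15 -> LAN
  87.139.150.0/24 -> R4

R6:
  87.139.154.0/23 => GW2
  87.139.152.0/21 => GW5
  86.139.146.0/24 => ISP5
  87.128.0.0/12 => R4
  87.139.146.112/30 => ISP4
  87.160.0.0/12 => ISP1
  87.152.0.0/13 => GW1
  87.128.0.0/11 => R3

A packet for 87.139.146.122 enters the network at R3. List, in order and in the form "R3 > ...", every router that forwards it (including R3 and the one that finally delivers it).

R3 > R6 > R4 > R1

At R3: longest match for 87.139.146.122 is 87.139.128.0/17 -> R6
At R6: longest match for 87.139.146.122 is 87.128.0.0/12 -> R4
At R4: longest match for 87.139.146.122 is 87.136.0.0/14 -> R1
At R1: longest match for 87.139.146.122 is 87.138.0.0/15 -> LAN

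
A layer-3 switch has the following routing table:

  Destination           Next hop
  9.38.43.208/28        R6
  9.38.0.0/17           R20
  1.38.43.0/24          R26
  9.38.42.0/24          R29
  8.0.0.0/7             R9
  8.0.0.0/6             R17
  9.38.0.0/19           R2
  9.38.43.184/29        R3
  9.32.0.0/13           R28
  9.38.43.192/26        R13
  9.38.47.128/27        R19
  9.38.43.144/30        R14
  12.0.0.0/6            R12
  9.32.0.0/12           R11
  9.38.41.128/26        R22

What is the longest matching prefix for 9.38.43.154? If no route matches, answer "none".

Entries matching 9.38.43.154:
  8.0.0.0/6 (8.0.0.0 - 11.255.255.255)
  8.0.0.0/7 (8.0.0.0 - 9.255.255.255)
  9.32.0.0/12 (9.32.0.0 - 9.47.255.255)
  9.32.0.0/13 (9.32.0.0 - 9.39.255.255)
  9.38.0.0/17 (9.38.0.0 - 9.38.127.255)
Most specific is 9.38.0.0/17.

9.38.0.0/17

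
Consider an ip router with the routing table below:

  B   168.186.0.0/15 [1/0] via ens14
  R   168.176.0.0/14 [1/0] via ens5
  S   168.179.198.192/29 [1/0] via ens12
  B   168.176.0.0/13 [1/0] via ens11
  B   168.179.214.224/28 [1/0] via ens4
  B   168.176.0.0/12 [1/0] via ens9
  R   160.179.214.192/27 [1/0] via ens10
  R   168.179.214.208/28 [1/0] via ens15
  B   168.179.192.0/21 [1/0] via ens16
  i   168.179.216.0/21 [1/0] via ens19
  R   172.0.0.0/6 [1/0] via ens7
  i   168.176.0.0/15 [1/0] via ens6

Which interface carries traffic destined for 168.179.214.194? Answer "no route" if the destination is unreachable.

ens5

Routes whose prefix contains 168.179.214.194:
  168.176.0.0/12 (168.176.0.0 - 168.191.255.255) -> ens9
  168.176.0.0/13 (168.176.0.0 - 168.183.255.255) -> ens11
  168.176.0.0/14 (168.176.0.0 - 168.179.255.255) -> ens5
More-specific entries that do NOT match:
  168.179.198.192/29 (168.179.198.192 - 168.179.198.199) does not contain 168.179.214.194
  168.179.214.224/28 (168.179.214.224 - 168.179.214.239) does not contain 168.179.214.194
  168.179.214.208/28 (168.179.214.208 - 168.179.214.223) does not contain 168.179.214.194
  160.179.214.192/27 (160.179.214.192 - 160.179.214.223) does not contain 168.179.214.194
  168.179.192.0/21 (168.179.192.0 - 168.179.199.255) does not contain 168.179.214.194
  168.179.216.0/21 (168.179.216.0 - 168.179.223.255) does not contain 168.179.214.194
  168.186.0.0/15 (168.186.0.0 - 168.187.255.255) does not contain 168.179.214.194
  168.176.0.0/15 (168.176.0.0 - 168.177.255.255) does not contain 168.179.214.194
Longest matching prefix is /14 -> interface ens5.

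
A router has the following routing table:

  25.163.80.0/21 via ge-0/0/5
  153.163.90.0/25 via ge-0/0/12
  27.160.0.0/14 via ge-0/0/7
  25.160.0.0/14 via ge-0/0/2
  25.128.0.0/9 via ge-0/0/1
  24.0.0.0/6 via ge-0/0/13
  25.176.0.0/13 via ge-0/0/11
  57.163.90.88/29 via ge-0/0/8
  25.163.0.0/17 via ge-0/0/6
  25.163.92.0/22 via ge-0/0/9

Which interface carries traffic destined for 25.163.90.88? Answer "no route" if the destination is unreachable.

ge-0/0/6

Routes whose prefix contains 25.163.90.88:
  24.0.0.0/6 (24.0.0.0 - 27.255.255.255) -> ge-0/0/13
  25.128.0.0/9 (25.128.0.0 - 25.255.255.255) -> ge-0/0/1
  25.160.0.0/14 (25.160.0.0 - 25.163.255.255) -> ge-0/0/2
  25.163.0.0/17 (25.163.0.0 - 25.163.127.255) -> ge-0/0/6
More-specific entries that do NOT match:
  57.163.90.88/29 (57.163.90.88 - 57.163.90.95) does not contain 25.163.90.88
  153.163.90.0/25 (153.163.90.0 - 153.163.90.127) does not contain 25.163.90.88
  25.163.92.0/22 (25.163.92.0 - 25.163.95.255) does not contain 25.163.90.88
  25.163.80.0/21 (25.163.80.0 - 25.163.87.255) does not contain 25.163.90.88
Longest matching prefix is /17 -> interface ge-0/0/6.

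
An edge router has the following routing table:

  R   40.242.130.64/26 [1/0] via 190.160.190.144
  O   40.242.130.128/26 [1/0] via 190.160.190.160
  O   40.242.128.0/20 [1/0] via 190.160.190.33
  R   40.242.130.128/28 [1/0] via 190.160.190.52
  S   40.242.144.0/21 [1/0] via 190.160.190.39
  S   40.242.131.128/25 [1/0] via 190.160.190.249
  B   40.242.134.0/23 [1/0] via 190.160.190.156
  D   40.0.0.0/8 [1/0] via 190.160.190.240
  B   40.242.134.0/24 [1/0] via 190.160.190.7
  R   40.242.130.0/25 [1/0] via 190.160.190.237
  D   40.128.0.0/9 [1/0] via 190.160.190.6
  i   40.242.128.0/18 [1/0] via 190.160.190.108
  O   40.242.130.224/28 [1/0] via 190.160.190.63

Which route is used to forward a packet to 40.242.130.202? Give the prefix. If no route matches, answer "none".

Entries matching 40.242.130.202:
  40.0.0.0/8 (40.0.0.0 - 40.255.255.255)
  40.128.0.0/9 (40.128.0.0 - 40.255.255.255)
  40.242.128.0/18 (40.242.128.0 - 40.242.191.255)
  40.242.128.0/20 (40.242.128.0 - 40.242.143.255)
Most specific is 40.242.128.0/20.

40.242.128.0/20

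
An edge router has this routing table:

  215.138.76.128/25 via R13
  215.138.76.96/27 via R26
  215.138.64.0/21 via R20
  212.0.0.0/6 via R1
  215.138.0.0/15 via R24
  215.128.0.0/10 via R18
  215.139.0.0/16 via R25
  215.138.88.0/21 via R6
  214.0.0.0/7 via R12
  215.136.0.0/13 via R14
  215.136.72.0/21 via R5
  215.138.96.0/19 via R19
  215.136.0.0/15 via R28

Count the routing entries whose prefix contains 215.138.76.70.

Prefixes containing 215.138.76.70:
  212.0.0.0/6 (212.0.0.0 - 215.255.255.255)
  214.0.0.0/7 (214.0.0.0 - 215.255.255.255)
  215.128.0.0/10 (215.128.0.0 - 215.191.255.255)
  215.136.0.0/13 (215.136.0.0 - 215.143.255.255)
  215.138.0.0/15 (215.138.0.0 - 215.139.255.255)
Total matching entries: 5.

5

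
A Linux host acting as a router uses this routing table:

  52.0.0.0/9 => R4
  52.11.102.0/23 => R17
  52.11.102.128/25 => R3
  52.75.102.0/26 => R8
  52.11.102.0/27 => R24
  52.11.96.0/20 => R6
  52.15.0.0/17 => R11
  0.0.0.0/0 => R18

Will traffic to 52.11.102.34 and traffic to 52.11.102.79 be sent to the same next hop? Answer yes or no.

yes

52.11.102.34: longest match 52.11.102.0/23 -> R17
52.11.102.79: longest match 52.11.102.0/23 -> R17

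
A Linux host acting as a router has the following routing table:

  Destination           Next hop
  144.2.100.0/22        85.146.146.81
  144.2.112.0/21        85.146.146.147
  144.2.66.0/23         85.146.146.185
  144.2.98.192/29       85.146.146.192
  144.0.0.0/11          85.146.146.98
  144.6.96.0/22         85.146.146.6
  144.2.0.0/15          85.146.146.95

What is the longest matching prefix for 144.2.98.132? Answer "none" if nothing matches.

Entries matching 144.2.98.132:
  144.0.0.0/11 (144.0.0.0 - 144.31.255.255)
  144.2.0.0/15 (144.2.0.0 - 144.3.255.255)
Most specific is 144.2.0.0/15.

144.2.0.0/15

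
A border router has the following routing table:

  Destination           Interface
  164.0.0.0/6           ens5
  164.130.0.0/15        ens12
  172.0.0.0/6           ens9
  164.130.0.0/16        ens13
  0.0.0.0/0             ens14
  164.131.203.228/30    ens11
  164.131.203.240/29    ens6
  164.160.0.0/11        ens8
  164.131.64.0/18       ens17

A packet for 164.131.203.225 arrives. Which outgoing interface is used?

Routes whose prefix contains 164.131.203.225:
  0.0.0.0/0 (default, matches everything) -> ens14
  164.0.0.0/6 (164.0.0.0 - 167.255.255.255) -> ens5
  164.130.0.0/15 (164.130.0.0 - 164.131.255.255) -> ens12
More-specific entries that do NOT match:
  164.131.203.228/30 (164.131.203.228 - 164.131.203.231) does not contain 164.131.203.225
  164.131.203.240/29 (164.131.203.240 - 164.131.203.247) does not contain 164.131.203.225
  164.131.64.0/18 (164.131.64.0 - 164.131.127.255) does not contain 164.131.203.225
  164.130.0.0/16 (164.130.0.0 - 164.130.255.255) does not contain 164.131.203.225
Longest matching prefix is /15 -> interface ens12.

ens12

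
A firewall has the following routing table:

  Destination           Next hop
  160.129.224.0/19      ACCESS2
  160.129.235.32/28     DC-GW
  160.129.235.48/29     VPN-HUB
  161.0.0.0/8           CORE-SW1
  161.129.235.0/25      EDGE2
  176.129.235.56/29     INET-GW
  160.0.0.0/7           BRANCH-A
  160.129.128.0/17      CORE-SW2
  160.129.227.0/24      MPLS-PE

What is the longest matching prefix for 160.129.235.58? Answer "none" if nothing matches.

160.129.224.0/19

Entries matching 160.129.235.58:
  160.0.0.0/7 (160.0.0.0 - 161.255.255.255)
  160.129.128.0/17 (160.129.128.0 - 160.129.255.255)
  160.129.224.0/19 (160.129.224.0 - 160.129.255.255)
Most specific is 160.129.224.0/19.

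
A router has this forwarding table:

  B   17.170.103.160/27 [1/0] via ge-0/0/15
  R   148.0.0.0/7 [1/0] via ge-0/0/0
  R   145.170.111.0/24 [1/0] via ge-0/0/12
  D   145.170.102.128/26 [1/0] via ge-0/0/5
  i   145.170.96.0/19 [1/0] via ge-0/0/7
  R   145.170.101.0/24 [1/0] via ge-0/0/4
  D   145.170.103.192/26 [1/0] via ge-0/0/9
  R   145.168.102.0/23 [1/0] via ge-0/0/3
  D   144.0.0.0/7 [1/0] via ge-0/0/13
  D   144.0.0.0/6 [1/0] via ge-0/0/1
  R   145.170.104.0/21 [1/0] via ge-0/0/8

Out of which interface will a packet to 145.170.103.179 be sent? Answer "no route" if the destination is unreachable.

Routes whose prefix contains 145.170.103.179:
  144.0.0.0/6 (144.0.0.0 - 147.255.255.255) -> ge-0/0/1
  144.0.0.0/7 (144.0.0.0 - 145.255.255.255) -> ge-0/0/13
  145.170.96.0/19 (145.170.96.0 - 145.170.127.255) -> ge-0/0/7
More-specific entries that do NOT match:
  17.170.103.160/27 (17.170.103.160 - 17.170.103.191) does not contain 145.170.103.179
  145.170.102.128/26 (145.170.102.128 - 145.170.102.191) does not contain 145.170.103.179
  145.170.103.192/26 (145.170.103.192 - 145.170.103.255) does not contain 145.170.103.179
  145.170.111.0/24 (145.170.111.0 - 145.170.111.255) does not contain 145.170.103.179
  145.170.101.0/24 (145.170.101.0 - 145.170.101.255) does not contain 145.170.103.179
  145.168.102.0/23 (145.168.102.0 - 145.168.103.255) does not contain 145.170.103.179
  145.170.104.0/21 (145.170.104.0 - 145.170.111.255) does not contain 145.170.103.179
Longest matching prefix is /19 -> interface ge-0/0/7.

ge-0/0/7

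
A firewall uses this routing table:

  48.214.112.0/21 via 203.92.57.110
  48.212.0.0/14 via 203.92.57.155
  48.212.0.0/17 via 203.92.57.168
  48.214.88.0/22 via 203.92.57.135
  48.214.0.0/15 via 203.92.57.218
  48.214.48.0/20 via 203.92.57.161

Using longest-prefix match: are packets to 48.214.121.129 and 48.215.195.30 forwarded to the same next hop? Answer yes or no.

yes

48.214.121.129: longest match 48.214.0.0/15 -> 203.92.57.218
48.215.195.30: longest match 48.214.0.0/15 -> 203.92.57.218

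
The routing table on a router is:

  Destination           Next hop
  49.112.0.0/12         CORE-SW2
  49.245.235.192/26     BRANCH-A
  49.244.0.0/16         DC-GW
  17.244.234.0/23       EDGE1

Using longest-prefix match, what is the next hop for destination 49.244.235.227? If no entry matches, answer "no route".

DC-GW

Routes whose prefix contains 49.244.235.227:
  49.244.0.0/16 (49.244.0.0 - 49.244.255.255) -> DC-GW
More-specific entries that do NOT match:
  49.245.235.192/26 (49.245.235.192 - 49.245.235.255) does not contain 49.244.235.227
  17.244.234.0/23 (17.244.234.0 - 17.244.235.255) does not contain 49.244.235.227
Longest matching prefix is /16 -> next hop DC-GW.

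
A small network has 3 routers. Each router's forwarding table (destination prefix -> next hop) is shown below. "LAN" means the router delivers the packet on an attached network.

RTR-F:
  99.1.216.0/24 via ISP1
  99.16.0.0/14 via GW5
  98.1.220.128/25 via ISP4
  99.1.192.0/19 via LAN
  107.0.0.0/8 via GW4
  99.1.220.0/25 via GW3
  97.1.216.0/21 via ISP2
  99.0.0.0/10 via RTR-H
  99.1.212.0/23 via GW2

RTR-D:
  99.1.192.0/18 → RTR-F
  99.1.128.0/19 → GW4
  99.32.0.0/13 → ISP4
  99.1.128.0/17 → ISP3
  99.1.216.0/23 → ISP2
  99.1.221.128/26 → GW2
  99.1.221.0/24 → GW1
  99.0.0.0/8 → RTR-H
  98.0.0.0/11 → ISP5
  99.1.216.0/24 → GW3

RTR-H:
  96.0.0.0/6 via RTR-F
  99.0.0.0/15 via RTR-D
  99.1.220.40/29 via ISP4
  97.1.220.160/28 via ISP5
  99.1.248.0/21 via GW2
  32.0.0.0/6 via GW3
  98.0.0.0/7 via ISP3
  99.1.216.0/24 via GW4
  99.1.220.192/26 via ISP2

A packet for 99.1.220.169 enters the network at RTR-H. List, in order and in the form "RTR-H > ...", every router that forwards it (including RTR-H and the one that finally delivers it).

RTR-H > RTR-D > RTR-F

At RTR-H: longest match for 99.1.220.169 is 99.0.0.0/15 -> RTR-D
At RTR-D: longest match for 99.1.220.169 is 99.1.192.0/18 -> RTR-F
At RTR-F: longest match for 99.1.220.169 is 99.1.192.0/19 -> LAN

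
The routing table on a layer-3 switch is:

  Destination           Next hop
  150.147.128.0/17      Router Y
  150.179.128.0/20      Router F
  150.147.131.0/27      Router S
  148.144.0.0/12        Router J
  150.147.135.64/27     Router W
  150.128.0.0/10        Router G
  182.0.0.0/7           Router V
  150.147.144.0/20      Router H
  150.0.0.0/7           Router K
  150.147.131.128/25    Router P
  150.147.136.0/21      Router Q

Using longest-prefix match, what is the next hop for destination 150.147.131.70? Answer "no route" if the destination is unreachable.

Routes whose prefix contains 150.147.131.70:
  150.0.0.0/7 (150.0.0.0 - 151.255.255.255) -> Router K
  150.128.0.0/10 (150.128.0.0 - 150.191.255.255) -> Router G
  150.147.128.0/17 (150.147.128.0 - 150.147.255.255) -> Router Y
More-specific entries that do NOT match:
  150.147.131.0/27 (150.147.131.0 - 150.147.131.31) does not contain 150.147.131.70
  150.147.135.64/27 (150.147.135.64 - 150.147.135.95) does not contain 150.147.131.70
  150.147.131.128/25 (150.147.131.128 - 150.147.131.255) does not contain 150.147.131.70
  150.147.136.0/21 (150.147.136.0 - 150.147.143.255) does not contain 150.147.131.70
  150.179.128.0/20 (150.179.128.0 - 150.179.143.255) does not contain 150.147.131.70
  150.147.144.0/20 (150.147.144.0 - 150.147.159.255) does not contain 150.147.131.70
Longest matching prefix is /17 -> next hop Router Y.

Router Y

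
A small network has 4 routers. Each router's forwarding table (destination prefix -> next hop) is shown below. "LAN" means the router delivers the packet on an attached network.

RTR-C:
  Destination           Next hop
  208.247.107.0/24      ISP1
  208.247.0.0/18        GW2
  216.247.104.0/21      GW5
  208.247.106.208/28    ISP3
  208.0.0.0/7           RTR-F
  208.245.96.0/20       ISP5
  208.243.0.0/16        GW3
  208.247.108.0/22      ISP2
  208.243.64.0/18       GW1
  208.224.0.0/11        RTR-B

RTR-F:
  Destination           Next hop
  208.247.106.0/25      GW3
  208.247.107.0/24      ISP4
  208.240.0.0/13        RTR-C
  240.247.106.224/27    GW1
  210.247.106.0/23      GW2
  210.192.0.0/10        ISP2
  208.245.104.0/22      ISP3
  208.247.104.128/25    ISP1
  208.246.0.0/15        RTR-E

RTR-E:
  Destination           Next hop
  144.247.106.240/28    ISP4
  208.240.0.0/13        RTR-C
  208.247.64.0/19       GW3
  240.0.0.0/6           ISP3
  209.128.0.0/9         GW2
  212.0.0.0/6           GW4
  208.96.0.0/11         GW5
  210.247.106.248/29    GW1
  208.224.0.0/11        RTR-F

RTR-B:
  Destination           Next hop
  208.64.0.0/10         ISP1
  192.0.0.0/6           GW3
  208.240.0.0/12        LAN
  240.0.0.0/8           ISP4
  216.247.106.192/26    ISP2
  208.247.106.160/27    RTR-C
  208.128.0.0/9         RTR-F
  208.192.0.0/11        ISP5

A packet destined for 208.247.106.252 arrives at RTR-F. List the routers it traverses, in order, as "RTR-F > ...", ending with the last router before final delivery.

At RTR-F: longest match for 208.247.106.252 is 208.246.0.0/15 -> RTR-E
At RTR-E: longest match for 208.247.106.252 is 208.240.0.0/13 -> RTR-C
At RTR-C: longest match for 208.247.106.252 is 208.224.0.0/11 -> RTR-B
At RTR-B: longest match for 208.247.106.252 is 208.240.0.0/12 -> LAN

RTR-F > RTR-E > RTR-C > RTR-B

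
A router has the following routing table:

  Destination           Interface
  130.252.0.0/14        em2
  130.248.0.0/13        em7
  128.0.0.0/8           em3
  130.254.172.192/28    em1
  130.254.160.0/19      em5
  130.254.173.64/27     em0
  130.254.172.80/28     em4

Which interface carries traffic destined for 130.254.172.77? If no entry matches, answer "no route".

Routes whose prefix contains 130.254.172.77:
  130.248.0.0/13 (130.248.0.0 - 130.255.255.255) -> em7
  130.252.0.0/14 (130.252.0.0 - 130.255.255.255) -> em2
  130.254.160.0/19 (130.254.160.0 - 130.254.191.255) -> em5
More-specific entries that do NOT match:
  130.254.172.192/28 (130.254.172.192 - 130.254.172.207) does not contain 130.254.172.77
  130.254.172.80/28 (130.254.172.80 - 130.254.172.95) does not contain 130.254.172.77
  130.254.173.64/27 (130.254.173.64 - 130.254.173.95) does not contain 130.254.172.77
Longest matching prefix is /19 -> interface em5.

em5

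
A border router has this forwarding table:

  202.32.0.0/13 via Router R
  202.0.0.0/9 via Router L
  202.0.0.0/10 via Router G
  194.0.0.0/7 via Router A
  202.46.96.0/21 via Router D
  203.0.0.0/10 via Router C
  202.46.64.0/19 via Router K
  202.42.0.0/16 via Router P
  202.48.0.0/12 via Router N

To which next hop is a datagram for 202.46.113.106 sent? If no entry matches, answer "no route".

Router G

Routes whose prefix contains 202.46.113.106:
  202.0.0.0/9 (202.0.0.0 - 202.127.255.255) -> Router L
  202.0.0.0/10 (202.0.0.0 - 202.63.255.255) -> Router G
More-specific entries that do NOT match:
  202.46.96.0/21 (202.46.96.0 - 202.46.103.255) does not contain 202.46.113.106
  202.46.64.0/19 (202.46.64.0 - 202.46.95.255) does not contain 202.46.113.106
  202.42.0.0/16 (202.42.0.0 - 202.42.255.255) does not contain 202.46.113.106
  202.32.0.0/13 (202.32.0.0 - 202.39.255.255) does not contain 202.46.113.106
  202.48.0.0/12 (202.48.0.0 - 202.63.255.255) does not contain 202.46.113.106
Longest matching prefix is /10 -> next hop Router G.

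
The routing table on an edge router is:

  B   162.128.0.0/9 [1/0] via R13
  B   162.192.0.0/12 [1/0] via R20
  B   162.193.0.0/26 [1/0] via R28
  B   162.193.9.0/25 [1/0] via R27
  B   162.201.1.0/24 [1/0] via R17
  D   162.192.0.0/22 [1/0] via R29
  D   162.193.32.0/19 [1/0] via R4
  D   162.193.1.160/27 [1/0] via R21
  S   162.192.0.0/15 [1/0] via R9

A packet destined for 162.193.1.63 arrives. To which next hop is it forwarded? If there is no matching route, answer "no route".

Routes whose prefix contains 162.193.1.63:
  162.128.0.0/9 (162.128.0.0 - 162.255.255.255) -> R13
  162.192.0.0/12 (162.192.0.0 - 162.207.255.255) -> R20
  162.192.0.0/15 (162.192.0.0 - 162.193.255.255) -> R9
More-specific entries that do NOT match:
  162.193.1.160/27 (162.193.1.160 - 162.193.1.191) does not contain 162.193.1.63
  162.193.0.0/26 (162.193.0.0 - 162.193.0.63) does not contain 162.193.1.63
  162.193.9.0/25 (162.193.9.0 - 162.193.9.127) does not contain 162.193.1.63
  162.201.1.0/24 (162.201.1.0 - 162.201.1.255) does not contain 162.193.1.63
  162.192.0.0/22 (162.192.0.0 - 162.192.3.255) does not contain 162.193.1.63
  162.193.32.0/19 (162.193.32.0 - 162.193.63.255) does not contain 162.193.1.63
Longest matching prefix is /15 -> next hop R9.

R9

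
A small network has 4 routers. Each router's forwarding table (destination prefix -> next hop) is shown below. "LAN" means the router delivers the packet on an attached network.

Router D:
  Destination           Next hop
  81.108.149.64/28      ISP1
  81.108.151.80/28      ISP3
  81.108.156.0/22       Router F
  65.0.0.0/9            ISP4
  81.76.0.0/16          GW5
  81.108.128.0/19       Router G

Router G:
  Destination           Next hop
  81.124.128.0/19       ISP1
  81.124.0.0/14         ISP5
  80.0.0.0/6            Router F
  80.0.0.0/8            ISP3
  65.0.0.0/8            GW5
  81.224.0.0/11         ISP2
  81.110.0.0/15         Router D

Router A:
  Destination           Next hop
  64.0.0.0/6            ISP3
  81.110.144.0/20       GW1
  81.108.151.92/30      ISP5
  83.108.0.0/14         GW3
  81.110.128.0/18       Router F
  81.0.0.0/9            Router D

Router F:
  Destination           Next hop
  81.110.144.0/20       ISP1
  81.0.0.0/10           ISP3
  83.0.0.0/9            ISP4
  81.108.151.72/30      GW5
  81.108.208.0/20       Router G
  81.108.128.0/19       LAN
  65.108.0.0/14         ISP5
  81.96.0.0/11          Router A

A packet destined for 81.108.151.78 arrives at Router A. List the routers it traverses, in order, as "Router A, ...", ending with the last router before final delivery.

At Router A: longest match for 81.108.151.78 is 81.0.0.0/9 -> Router D
At Router D: longest match for 81.108.151.78 is 81.108.128.0/19 -> Router G
At Router G: longest match for 81.108.151.78 is 80.0.0.0/6 -> Router F
At Router F: longest match for 81.108.151.78 is 81.108.128.0/19 -> LAN

Router A, Router D, Router G, Router F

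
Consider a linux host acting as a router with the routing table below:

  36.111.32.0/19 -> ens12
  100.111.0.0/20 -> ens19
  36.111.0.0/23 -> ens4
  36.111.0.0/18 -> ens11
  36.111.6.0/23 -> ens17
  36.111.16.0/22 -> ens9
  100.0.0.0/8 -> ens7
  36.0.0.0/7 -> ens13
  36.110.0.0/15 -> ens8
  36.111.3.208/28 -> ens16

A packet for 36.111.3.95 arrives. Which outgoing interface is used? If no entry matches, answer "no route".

Routes whose prefix contains 36.111.3.95:
  36.0.0.0/7 (36.0.0.0 - 37.255.255.255) -> ens13
  36.110.0.0/15 (36.110.0.0 - 36.111.255.255) -> ens8
  36.111.0.0/18 (36.111.0.0 - 36.111.63.255) -> ens11
More-specific entries that do NOT match:
  36.111.3.208/28 (36.111.3.208 - 36.111.3.223) does not contain 36.111.3.95
  36.111.0.0/23 (36.111.0.0 - 36.111.1.255) does not contain 36.111.3.95
  36.111.6.0/23 (36.111.6.0 - 36.111.7.255) does not contain 36.111.3.95
  36.111.16.0/22 (36.111.16.0 - 36.111.19.255) does not contain 36.111.3.95
  100.111.0.0/20 (100.111.0.0 - 100.111.15.255) does not contain 36.111.3.95
  36.111.32.0/19 (36.111.32.0 - 36.111.63.255) does not contain 36.111.3.95
Longest matching prefix is /18 -> interface ens11.

ens11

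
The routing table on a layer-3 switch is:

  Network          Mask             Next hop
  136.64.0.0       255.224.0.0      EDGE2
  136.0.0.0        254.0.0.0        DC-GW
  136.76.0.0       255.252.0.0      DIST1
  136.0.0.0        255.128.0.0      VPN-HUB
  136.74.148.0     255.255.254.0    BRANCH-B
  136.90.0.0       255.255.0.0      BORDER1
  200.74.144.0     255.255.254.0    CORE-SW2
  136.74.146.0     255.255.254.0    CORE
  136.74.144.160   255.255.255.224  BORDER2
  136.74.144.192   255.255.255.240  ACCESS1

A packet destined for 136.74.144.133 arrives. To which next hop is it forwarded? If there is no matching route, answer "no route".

Routes whose prefix contains 136.74.144.133:
  136.0.0.0/7 (136.0.0.0 - 137.255.255.255) -> DC-GW
  136.0.0.0/9 (136.0.0.0 - 136.127.255.255) -> VPN-HUB
  136.64.0.0/11 (136.64.0.0 - 136.95.255.255) -> EDGE2
More-specific entries that do NOT match:
  136.74.144.192/28 (136.74.144.192 - 136.74.144.207) does not contain 136.74.144.133
  136.74.144.160/27 (136.74.144.160 - 136.74.144.191) does not contain 136.74.144.133
  136.74.148.0/23 (136.74.148.0 - 136.74.149.255) does not contain 136.74.144.133
  200.74.144.0/23 (200.74.144.0 - 200.74.145.255) does not contain 136.74.144.133
  136.74.146.0/23 (136.74.146.0 - 136.74.147.255) does not contain 136.74.144.133
  136.90.0.0/16 (136.90.0.0 - 136.90.255.255) does not contain 136.74.144.133
  136.76.0.0/14 (136.76.0.0 - 136.79.255.255) does not contain 136.74.144.133
Longest matching prefix is /11 -> next hop EDGE2.

EDGE2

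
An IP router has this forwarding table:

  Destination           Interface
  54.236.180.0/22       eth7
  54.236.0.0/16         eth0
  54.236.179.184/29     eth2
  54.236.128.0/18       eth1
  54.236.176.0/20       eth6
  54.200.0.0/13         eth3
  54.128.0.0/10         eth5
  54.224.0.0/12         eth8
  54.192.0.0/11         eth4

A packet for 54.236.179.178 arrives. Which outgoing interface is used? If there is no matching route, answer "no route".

Routes whose prefix contains 54.236.179.178:
  54.224.0.0/12 (54.224.0.0 - 54.239.255.255) -> eth8
  54.236.0.0/16 (54.236.0.0 - 54.236.255.255) -> eth0
  54.236.128.0/18 (54.236.128.0 - 54.236.191.255) -> eth1
  54.236.176.0/20 (54.236.176.0 - 54.236.191.255) -> eth6
More-specific entries that do NOT match:
  54.236.179.184/29 (54.236.179.184 - 54.236.179.191) does not contain 54.236.179.178
  54.236.180.0/22 (54.236.180.0 - 54.236.183.255) does not contain 54.236.179.178
Longest matching prefix is /20 -> interface eth6.

eth6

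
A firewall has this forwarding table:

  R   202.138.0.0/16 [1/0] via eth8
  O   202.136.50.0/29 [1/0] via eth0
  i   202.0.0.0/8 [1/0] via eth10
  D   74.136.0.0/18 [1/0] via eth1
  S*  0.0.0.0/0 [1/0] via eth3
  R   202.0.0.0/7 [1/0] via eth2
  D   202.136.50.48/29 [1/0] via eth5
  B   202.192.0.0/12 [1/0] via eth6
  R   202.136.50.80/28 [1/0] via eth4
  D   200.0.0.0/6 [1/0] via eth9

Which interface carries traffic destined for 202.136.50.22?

Routes whose prefix contains 202.136.50.22:
  0.0.0.0/0 (default, matches everything) -> eth3
  200.0.0.0/6 (200.0.0.0 - 203.255.255.255) -> eth9
  202.0.0.0/7 (202.0.0.0 - 203.255.255.255) -> eth2
  202.0.0.0/8 (202.0.0.0 - 202.255.255.255) -> eth10
More-specific entries that do NOT match:
  202.136.50.0/29 (202.136.50.0 - 202.136.50.7) does not contain 202.136.50.22
  202.136.50.48/29 (202.136.50.48 - 202.136.50.55) does not contain 202.136.50.22
  202.136.50.80/28 (202.136.50.80 - 202.136.50.95) does not contain 202.136.50.22
  74.136.0.0/18 (74.136.0.0 - 74.136.63.255) does not contain 202.136.50.22
  202.138.0.0/16 (202.138.0.0 - 202.138.255.255) does not contain 202.136.50.22
  202.192.0.0/12 (202.192.0.0 - 202.207.255.255) does not contain 202.136.50.22
Longest matching prefix is /8 -> interface eth10.

eth10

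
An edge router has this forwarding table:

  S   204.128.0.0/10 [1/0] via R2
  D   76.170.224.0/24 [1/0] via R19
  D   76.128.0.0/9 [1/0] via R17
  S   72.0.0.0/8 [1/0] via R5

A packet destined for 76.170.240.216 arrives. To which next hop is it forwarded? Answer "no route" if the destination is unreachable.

R17

Routes whose prefix contains 76.170.240.216:
  76.128.0.0/9 (76.128.0.0 - 76.255.255.255) -> R17
More-specific entries that do NOT match:
  76.170.224.0/24 (76.170.224.0 - 76.170.224.255) does not contain 76.170.240.216
  204.128.0.0/10 (204.128.0.0 - 204.191.255.255) does not contain 76.170.240.216
Longest matching prefix is /9 -> next hop R17.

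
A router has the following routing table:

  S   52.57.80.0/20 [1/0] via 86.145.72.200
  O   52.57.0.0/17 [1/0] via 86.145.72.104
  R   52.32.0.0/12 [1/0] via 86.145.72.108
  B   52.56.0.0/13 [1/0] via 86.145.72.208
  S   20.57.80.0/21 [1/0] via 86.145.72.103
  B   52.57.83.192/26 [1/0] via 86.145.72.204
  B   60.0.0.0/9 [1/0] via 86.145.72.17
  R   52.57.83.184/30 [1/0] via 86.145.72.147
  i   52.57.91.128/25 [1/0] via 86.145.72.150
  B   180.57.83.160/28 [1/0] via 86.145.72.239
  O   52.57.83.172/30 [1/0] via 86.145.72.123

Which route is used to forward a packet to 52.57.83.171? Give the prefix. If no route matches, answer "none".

52.57.80.0/20

Entries matching 52.57.83.171:
  52.56.0.0/13 (52.56.0.0 - 52.63.255.255)
  52.57.0.0/17 (52.57.0.0 - 52.57.127.255)
  52.57.80.0/20 (52.57.80.0 - 52.57.95.255)
Most specific is 52.57.80.0/20.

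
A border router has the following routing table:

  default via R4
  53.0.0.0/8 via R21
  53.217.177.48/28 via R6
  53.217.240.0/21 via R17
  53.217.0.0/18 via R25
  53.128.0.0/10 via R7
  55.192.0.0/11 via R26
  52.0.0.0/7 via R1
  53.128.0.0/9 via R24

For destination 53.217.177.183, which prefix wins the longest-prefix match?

53.128.0.0/9

Entries matching 53.217.177.183:
  0.0.0.0/0 (default, matches everything)
  52.0.0.0/7 (52.0.0.0 - 53.255.255.255)
  53.0.0.0/8 (53.0.0.0 - 53.255.255.255)
  53.128.0.0/9 (53.128.0.0 - 53.255.255.255)
Most specific is 53.128.0.0/9.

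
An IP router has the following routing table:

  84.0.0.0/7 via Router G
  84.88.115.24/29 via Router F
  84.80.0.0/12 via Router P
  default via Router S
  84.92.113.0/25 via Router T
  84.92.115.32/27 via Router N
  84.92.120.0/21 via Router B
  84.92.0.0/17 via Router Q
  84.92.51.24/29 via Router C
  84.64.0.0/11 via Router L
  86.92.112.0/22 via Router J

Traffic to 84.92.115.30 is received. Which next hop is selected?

Router Q

Routes whose prefix contains 84.92.115.30:
  0.0.0.0/0 (default, matches everything) -> Router S
  84.0.0.0/7 (84.0.0.0 - 85.255.255.255) -> Router G
  84.64.0.0/11 (84.64.0.0 - 84.95.255.255) -> Router L
  84.80.0.0/12 (84.80.0.0 - 84.95.255.255) -> Router P
  84.92.0.0/17 (84.92.0.0 - 84.92.127.255) -> Router Q
More-specific entries that do NOT match:
  84.88.115.24/29 (84.88.115.24 - 84.88.115.31) does not contain 84.92.115.30
  84.92.51.24/29 (84.92.51.24 - 84.92.51.31) does not contain 84.92.115.30
  84.92.115.32/27 (84.92.115.32 - 84.92.115.63) does not contain 84.92.115.30
  84.92.113.0/25 (84.92.113.0 - 84.92.113.127) does not contain 84.92.115.30
  86.92.112.0/22 (86.92.112.0 - 86.92.115.255) does not contain 84.92.115.30
  84.92.120.0/21 (84.92.120.0 - 84.92.127.255) does not contain 84.92.115.30
Longest matching prefix is /17 -> next hop Router Q.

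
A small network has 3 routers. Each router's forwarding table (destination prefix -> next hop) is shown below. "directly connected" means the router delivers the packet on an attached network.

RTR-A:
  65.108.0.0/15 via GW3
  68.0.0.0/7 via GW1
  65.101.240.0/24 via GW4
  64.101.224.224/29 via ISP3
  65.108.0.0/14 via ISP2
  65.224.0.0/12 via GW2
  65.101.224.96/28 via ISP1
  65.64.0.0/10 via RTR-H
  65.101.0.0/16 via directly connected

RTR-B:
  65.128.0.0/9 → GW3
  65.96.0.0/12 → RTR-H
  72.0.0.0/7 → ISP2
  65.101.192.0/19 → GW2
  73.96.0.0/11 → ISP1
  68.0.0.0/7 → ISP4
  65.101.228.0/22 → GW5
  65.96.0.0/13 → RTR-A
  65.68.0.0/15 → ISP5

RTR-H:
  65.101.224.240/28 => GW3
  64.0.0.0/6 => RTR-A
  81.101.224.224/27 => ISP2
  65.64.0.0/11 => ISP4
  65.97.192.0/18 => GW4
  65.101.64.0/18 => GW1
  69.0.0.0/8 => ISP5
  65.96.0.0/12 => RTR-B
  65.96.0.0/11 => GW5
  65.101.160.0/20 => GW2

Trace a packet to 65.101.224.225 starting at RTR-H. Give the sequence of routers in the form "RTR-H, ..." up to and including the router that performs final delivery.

RTR-H, RTR-B, RTR-A

At RTR-H: longest match for 65.101.224.225 is 65.96.0.0/12 -> RTR-B
At RTR-B: longest match for 65.101.224.225 is 65.96.0.0/13 -> RTR-A
At RTR-A: longest match for 65.101.224.225 is 65.101.0.0/16 -> directly connected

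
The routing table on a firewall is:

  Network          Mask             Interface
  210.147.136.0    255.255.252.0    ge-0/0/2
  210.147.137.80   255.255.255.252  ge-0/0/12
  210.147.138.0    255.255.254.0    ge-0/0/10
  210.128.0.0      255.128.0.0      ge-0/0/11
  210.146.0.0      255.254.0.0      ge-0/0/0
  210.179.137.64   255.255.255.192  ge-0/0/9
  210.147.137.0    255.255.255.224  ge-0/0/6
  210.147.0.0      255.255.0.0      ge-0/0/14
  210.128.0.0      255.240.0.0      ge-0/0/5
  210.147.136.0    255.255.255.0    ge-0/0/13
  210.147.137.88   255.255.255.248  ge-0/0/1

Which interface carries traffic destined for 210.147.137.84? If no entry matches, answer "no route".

Routes whose prefix contains 210.147.137.84:
  210.128.0.0/9 (210.128.0.0 - 210.255.255.255) -> ge-0/0/11
  210.146.0.0/15 (210.146.0.0 - 210.147.255.255) -> ge-0/0/0
  210.147.0.0/16 (210.147.0.0 - 210.147.255.255) -> ge-0/0/14
  210.147.136.0/22 (210.147.136.0 - 210.147.139.255) -> ge-0/0/2
More-specific entries that do NOT match:
  210.147.137.80/30 (210.147.137.80 - 210.147.137.83) does not contain 210.147.137.84
  210.147.137.88/29 (210.147.137.88 - 210.147.137.95) does not contain 210.147.137.84
  210.147.137.0/27 (210.147.137.0 - 210.147.137.31) does not contain 210.147.137.84
  210.179.137.64/26 (210.179.137.64 - 210.179.137.127) does not contain 210.147.137.84
  210.147.136.0/24 (210.147.136.0 - 210.147.136.255) does not contain 210.147.137.84
  210.147.138.0/23 (210.147.138.0 - 210.147.139.255) does not contain 210.147.137.84
Longest matching prefix is /22 -> interface ge-0/0/2.

ge-0/0/2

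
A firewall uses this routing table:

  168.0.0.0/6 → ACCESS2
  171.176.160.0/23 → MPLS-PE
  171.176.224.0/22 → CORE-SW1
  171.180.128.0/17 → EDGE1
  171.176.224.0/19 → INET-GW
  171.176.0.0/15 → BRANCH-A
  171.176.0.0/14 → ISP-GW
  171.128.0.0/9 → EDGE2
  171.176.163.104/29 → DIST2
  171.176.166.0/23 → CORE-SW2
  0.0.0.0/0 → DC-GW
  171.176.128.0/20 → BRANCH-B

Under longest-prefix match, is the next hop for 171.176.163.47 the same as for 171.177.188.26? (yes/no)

171.176.163.47: longest match 171.176.0.0/15 -> BRANCH-A
171.177.188.26: longest match 171.176.0.0/15 -> BRANCH-A

yes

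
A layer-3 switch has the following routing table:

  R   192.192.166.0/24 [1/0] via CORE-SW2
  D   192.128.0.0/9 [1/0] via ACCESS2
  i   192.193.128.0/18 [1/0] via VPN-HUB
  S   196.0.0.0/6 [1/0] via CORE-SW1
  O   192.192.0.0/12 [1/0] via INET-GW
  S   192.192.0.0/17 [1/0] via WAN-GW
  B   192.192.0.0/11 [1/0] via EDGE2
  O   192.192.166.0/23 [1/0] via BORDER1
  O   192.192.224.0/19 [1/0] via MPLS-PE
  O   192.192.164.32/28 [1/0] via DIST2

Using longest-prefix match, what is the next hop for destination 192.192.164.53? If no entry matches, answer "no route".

Routes whose prefix contains 192.192.164.53:
  192.128.0.0/9 (192.128.0.0 - 192.255.255.255) -> ACCESS2
  192.192.0.0/11 (192.192.0.0 - 192.223.255.255) -> EDGE2
  192.192.0.0/12 (192.192.0.0 - 192.207.255.255) -> INET-GW
More-specific entries that do NOT match:
  192.192.164.32/28 (192.192.164.32 - 192.192.164.47) does not contain 192.192.164.53
  192.192.166.0/24 (192.192.166.0 - 192.192.166.255) does not contain 192.192.164.53
  192.192.166.0/23 (192.192.166.0 - 192.192.167.255) does not contain 192.192.164.53
  192.192.224.0/19 (192.192.224.0 - 192.192.255.255) does not contain 192.192.164.53
  192.193.128.0/18 (192.193.128.0 - 192.193.191.255) does not contain 192.192.164.53
  192.192.0.0/17 (192.192.0.0 - 192.192.127.255) does not contain 192.192.164.53
Longest matching prefix is /12 -> next hop INET-GW.

INET-GW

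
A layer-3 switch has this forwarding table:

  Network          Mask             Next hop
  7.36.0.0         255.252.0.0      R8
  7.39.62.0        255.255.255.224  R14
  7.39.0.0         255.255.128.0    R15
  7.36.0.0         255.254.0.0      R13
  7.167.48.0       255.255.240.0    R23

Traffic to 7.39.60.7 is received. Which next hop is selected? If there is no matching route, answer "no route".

R15

Routes whose prefix contains 7.39.60.7:
  7.36.0.0/14 (7.36.0.0 - 7.39.255.255) -> R8
  7.39.0.0/17 (7.39.0.0 - 7.39.127.255) -> R15
More-specific entries that do NOT match:
  7.39.62.0/27 (7.39.62.0 - 7.39.62.31) does not contain 7.39.60.7
  7.167.48.0/20 (7.167.48.0 - 7.167.63.255) does not contain 7.39.60.7
Longest matching prefix is /17 -> next hop R15.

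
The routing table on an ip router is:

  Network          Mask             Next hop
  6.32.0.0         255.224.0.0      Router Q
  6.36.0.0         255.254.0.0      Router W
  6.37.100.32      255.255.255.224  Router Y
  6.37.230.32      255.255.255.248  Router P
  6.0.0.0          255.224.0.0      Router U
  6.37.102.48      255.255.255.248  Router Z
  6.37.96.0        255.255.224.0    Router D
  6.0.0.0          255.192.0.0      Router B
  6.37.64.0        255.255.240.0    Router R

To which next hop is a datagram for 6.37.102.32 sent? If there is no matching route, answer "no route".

Router D

Routes whose prefix contains 6.37.102.32:
  6.0.0.0/10 (6.0.0.0 - 6.63.255.255) -> Router B
  6.32.0.0/11 (6.32.0.0 - 6.63.255.255) -> Router Q
  6.36.0.0/15 (6.36.0.0 - 6.37.255.255) -> Router W
  6.37.96.0/19 (6.37.96.0 - 6.37.127.255) -> Router D
More-specific entries that do NOT match:
  6.37.230.32/29 (6.37.230.32 - 6.37.230.39) does not contain 6.37.102.32
  6.37.102.48/29 (6.37.102.48 - 6.37.102.55) does not contain 6.37.102.32
  6.37.100.32/27 (6.37.100.32 - 6.37.100.63) does not contain 6.37.102.32
  6.37.64.0/20 (6.37.64.0 - 6.37.79.255) does not contain 6.37.102.32
Longest matching prefix is /19 -> next hop Router D.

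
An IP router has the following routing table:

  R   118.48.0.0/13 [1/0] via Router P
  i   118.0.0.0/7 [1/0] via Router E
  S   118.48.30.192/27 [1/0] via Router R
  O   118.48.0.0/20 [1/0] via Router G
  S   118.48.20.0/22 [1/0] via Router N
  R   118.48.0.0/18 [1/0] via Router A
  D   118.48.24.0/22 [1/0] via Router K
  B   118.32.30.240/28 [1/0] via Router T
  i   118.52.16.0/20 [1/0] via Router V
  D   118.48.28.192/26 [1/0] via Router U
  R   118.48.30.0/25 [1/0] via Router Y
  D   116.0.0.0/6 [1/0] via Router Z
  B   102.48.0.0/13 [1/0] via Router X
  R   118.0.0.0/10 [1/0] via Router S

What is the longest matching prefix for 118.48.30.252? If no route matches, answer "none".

118.48.0.0/18

Entries matching 118.48.30.252:
  116.0.0.0/6 (116.0.0.0 - 119.255.255.255)
  118.0.0.0/7 (118.0.0.0 - 119.255.255.255)
  118.0.0.0/10 (118.0.0.0 - 118.63.255.255)
  118.48.0.0/13 (118.48.0.0 - 118.55.255.255)
  118.48.0.0/18 (118.48.0.0 - 118.48.63.255)
Most specific is 118.48.0.0/18.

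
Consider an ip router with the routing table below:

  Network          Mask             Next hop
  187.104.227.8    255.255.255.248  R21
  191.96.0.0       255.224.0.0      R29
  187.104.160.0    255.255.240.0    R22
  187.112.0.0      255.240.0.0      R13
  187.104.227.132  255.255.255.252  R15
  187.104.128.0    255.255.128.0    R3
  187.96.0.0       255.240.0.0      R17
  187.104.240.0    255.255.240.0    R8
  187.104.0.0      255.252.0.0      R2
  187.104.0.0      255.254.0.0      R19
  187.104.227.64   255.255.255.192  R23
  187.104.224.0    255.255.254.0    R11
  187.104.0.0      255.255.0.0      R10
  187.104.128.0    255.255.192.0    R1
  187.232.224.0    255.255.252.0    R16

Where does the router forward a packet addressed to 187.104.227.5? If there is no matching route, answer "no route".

R3

Routes whose prefix contains 187.104.227.5:
  187.96.0.0/12 (187.96.0.0 - 187.111.255.255) -> R17
  187.104.0.0/14 (187.104.0.0 - 187.107.255.255) -> R2
  187.104.0.0/15 (187.104.0.0 - 187.105.255.255) -> R19
  187.104.0.0/16 (187.104.0.0 - 187.104.255.255) -> R10
  187.104.128.0/17 (187.104.128.0 - 187.104.255.255) -> R3
More-specific entries that do NOT match:
  187.104.227.132/30 (187.104.227.132 - 187.104.227.135) does not contain 187.104.227.5
  187.104.227.8/29 (187.104.227.8 - 187.104.227.15) does not contain 187.104.227.5
  187.104.227.64/26 (187.104.227.64 - 187.104.227.127) does not contain 187.104.227.5
  187.104.224.0/23 (187.104.224.0 - 187.104.225.255) does not contain 187.104.227.5
  187.232.224.0/22 (187.232.224.0 - 187.232.227.255) does not contain 187.104.227.5
  187.104.160.0/20 (187.104.160.0 - 187.104.175.255) does not contain 187.104.227.5
  187.104.240.0/20 (187.104.240.0 - 187.104.255.255) does not contain 187.104.227.5
  187.104.128.0/18 (187.104.128.0 - 187.104.191.255) does not contain 187.104.227.5
Longest matching prefix is /17 -> next hop R3.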